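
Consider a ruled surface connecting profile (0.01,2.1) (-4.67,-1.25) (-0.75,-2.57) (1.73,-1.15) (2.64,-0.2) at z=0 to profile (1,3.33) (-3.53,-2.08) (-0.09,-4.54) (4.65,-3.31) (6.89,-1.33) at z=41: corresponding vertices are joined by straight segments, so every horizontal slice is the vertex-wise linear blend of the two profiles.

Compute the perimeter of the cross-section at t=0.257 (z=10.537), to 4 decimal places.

Perimeter at t=0.257: 19.7973

Cross-section at t=0.257: each vertex is (1-t)·p0[i] + t·p1[i].
  v1: (1-0.257)·(0.01,2.1) + 0.257·(1,3.33) = (0.2644,2.4161)
  v2: (1-0.257)·(-4.67,-1.25) + 0.257·(-3.53,-2.08) = (-4.3770,-1.4633)
  v3: (1-0.257)·(-0.75,-2.57) + 0.257·(-0.09,-4.54) = (-0.5804,-3.0763)
  v4: (1-0.257)·(1.73,-1.15) + 0.257·(4.65,-3.31) = (2.4804,-1.7051)
  v5: (1-0.257)·(2.64,-0.2) + 0.257·(6.89,-1.33) = (3.7323,-0.4904)
Perimeter = Σ |v_{i+1} − v_i|:
  edge 1→2: √(-4.6414² + -3.8794²) = 6.0492 (running 6.0492)
  edge 2→3: √(3.7966² + -1.6130²) = 4.1251 (running 10.1743)
  edge 3→4: √(3.0608² + 1.3712²) = 3.3539 (running 13.5282)
  edge 4→5: √(1.2518² + 1.2147²) = 1.7443 (running 15.2725)
  edge 5→1: √(-3.4678² + 2.9065²) = 4.5248 (running 19.7973)
Perimeter = 19.7973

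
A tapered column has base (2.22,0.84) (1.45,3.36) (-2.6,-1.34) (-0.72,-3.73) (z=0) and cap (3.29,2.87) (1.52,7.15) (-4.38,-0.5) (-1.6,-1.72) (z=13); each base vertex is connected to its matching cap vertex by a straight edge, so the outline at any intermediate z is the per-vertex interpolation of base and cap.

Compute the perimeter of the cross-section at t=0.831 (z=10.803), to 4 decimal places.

Perimeter at t=0.831: 22.8216

Cross-section at t=0.831: each vertex is (1-t)·p0[i] + t·p1[i].
  v1: (1-0.831)·(2.22,0.84) + 0.831·(3.29,2.87) = (3.1092,2.5269)
  v2: (1-0.831)·(1.45,3.36) + 0.831·(1.52,7.15) = (1.5082,6.5095)
  v3: (1-0.831)·(-2.6,-1.34) + 0.831·(-4.38,-0.5) = (-4.0792,-0.6420)
  v4: (1-0.831)·(-0.72,-3.73) + 0.831·(-1.6,-1.72) = (-1.4513,-2.0597)
Perimeter = Σ |v_{i+1} − v_i|:
  edge 1→2: √(-1.6010² + 3.9826²) = 4.2923 (running 4.2923)
  edge 2→3: √(-5.5873² + -7.1515²) = 9.0753 (running 13.3677)
  edge 3→4: √(2.6279² + -1.4177²) = 2.9859 (running 16.3536)
  edge 4→1: √(4.5605² + 4.5866²) = 6.4680 (running 22.8216)
Perimeter = 22.8216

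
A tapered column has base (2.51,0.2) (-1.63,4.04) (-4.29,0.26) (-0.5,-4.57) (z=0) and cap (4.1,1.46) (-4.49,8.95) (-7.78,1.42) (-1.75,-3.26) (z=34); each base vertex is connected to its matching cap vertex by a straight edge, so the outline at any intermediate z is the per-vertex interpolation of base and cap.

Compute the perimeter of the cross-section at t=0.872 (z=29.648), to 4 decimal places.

Cross-section at t=0.872: each vertex is (1-t)·p0[i] + t·p1[i].
  v1: (1-0.872)·(2.51,0.2) + 0.872·(4.1,1.46) = (3.8965,1.2987)
  v2: (1-0.872)·(-1.63,4.04) + 0.872·(-4.49,8.95) = (-4.1239,8.3215)
  v3: (1-0.872)·(-4.29,0.26) + 0.872·(-7.78,1.42) = (-7.3333,1.2715)
  v4: (1-0.872)·(-0.5,-4.57) + 0.872·(-1.75,-3.26) = (-1.5900,-3.4277)
Perimeter = Σ |v_{i+1} − v_i|:
  edge 1→2: √(-8.0204² + 7.0228²) = 10.6605 (running 10.6605)
  edge 2→3: √(-3.2094² + -7.0500²) = 7.7461 (running 18.4066)
  edge 3→4: √(5.7433² + -4.6992²) = 7.4208 (running 25.8274)
  edge 4→1: √(5.4865² + 4.7264²) = 7.2416 (running 33.0690)
Perimeter = 33.0690

Perimeter at t=0.872: 33.0690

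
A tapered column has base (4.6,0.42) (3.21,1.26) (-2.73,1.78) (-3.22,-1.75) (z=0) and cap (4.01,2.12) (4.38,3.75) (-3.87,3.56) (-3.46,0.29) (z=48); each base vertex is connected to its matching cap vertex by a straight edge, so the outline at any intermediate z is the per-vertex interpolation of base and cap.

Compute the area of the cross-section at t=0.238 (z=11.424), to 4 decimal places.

Cross-section at t=0.238: each vertex is (1-t)·p0[i] + t·p1[i].
  v1: (1-0.238)·(4.6,0.42) + 0.238·(4.01,2.12) = (4.4596,0.8246)
  v2: (1-0.238)·(3.21,1.26) + 0.238·(4.38,3.75) = (3.4885,1.8526)
  v3: (1-0.238)·(-2.73,1.78) + 0.238·(-3.87,3.56) = (-3.0013,2.2036)
  v4: (1-0.238)·(-3.22,-1.75) + 0.238·(-3.46,0.29) = (-3.2771,-1.2645)
Shoelace sum Σ(x_i·y_{i+1} − x_{i+1}·y_i):
  i=1: 4.4596·1.8526 − 3.4885·0.8246 = +5.3853 (running +5.3853)
  i=2: 3.4885·2.2036 − -3.0013·1.8526 = +13.2476 (running +18.6329)
  i=3: -3.0013·-1.2645 − -3.2771·2.2036 = +11.0167 (running +29.6496)
  i=4: -3.2771·0.8246 − 4.4596·-1.2645 = +2.9367 (running +32.5864)
Area = |Σ|/2 = |32.5864|/2 = 16.2932

Area at t=0.238: 16.2932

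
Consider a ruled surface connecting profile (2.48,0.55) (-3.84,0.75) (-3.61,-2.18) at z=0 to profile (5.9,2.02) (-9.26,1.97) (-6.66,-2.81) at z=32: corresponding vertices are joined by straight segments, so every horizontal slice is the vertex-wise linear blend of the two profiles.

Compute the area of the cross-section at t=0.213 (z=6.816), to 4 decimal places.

Cross-section at t=0.213: each vertex is (1-t)·p0[i] + t·p1[i].
  v1: (1-0.213)·(2.48,0.55) + 0.213·(5.9,2.02) = (3.2085,0.8631)
  v2: (1-0.213)·(-3.84,0.75) + 0.213·(-9.26,1.97) = (-4.9945,1.0099)
  v3: (1-0.213)·(-3.61,-2.18) + 0.213·(-6.66,-2.81) = (-4.2597,-2.3142)
Shoelace sum Σ(x_i·y_{i+1} − x_{i+1}·y_i):
  i=1: 3.2085·1.0099 − -4.9945·0.8631 = +7.5509 (running +7.5509)
  i=2: -4.9945·-2.3142 − -4.2597·1.0099 = +15.8598 (running +23.4106)
  i=3: -4.2597·0.8631 − 3.2085·-2.3142 = +3.7484 (running +27.1591)
Area = |Σ|/2 = |27.1591|/2 = 13.5795

Area at t=0.213: 13.5795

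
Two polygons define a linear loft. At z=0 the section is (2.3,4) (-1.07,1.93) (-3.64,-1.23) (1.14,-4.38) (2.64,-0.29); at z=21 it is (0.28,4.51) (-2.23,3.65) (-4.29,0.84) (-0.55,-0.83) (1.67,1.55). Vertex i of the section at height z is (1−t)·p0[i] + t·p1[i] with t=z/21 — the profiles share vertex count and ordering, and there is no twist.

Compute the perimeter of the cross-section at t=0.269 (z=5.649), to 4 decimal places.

Cross-section at t=0.269: each vertex is (1-t)·p0[i] + t·p1[i].
  v1: (1-0.269)·(2.3,4) + 0.269·(0.28,4.51) = (1.7566,4.1372)
  v2: (1-0.269)·(-1.07,1.93) + 0.269·(-2.23,3.65) = (-1.3820,2.3927)
  v3: (1-0.269)·(-3.64,-1.23) + 0.269·(-4.29,0.84) = (-3.8148,-0.6732)
  v4: (1-0.269)·(1.14,-4.38) + 0.269·(-0.55,-0.83) = (0.6854,-3.4250)
  v5: (1-0.269)·(2.64,-0.29) + 0.269·(1.67,1.55) = (2.3791,0.2050)
Perimeter = Σ |v_{i+1} − v_i|:
  edge 1→2: √(-3.1387² + -1.7445²) = 3.5909 (running 3.5909)
  edge 2→3: √(-2.4328² + -3.0659²) = 3.9138 (running 7.5047)
  edge 3→4: √(4.5002² + -2.7519²) = 5.2749 (running 12.7797)
  edge 4→5: √(1.6937² + 3.6300²) = 4.0057 (running 16.7853)
  edge 5→1: √(-0.6225² + 3.9322²) = 3.9812 (running 20.7665)
Perimeter = 20.7665

Perimeter at t=0.269: 20.7665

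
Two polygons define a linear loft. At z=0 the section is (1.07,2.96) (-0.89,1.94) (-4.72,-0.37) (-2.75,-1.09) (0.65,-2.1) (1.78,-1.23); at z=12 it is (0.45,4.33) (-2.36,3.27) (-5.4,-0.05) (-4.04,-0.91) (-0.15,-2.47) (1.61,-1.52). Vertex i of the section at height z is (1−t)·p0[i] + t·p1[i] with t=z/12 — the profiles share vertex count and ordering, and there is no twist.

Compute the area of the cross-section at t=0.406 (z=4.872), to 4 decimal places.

Cross-section at t=0.406: each vertex is (1-t)·p0[i] + t·p1[i].
  v1: (1-0.406)·(1.07,2.96) + 0.406·(0.45,4.33) = (0.8183,3.5162)
  v2: (1-0.406)·(-0.89,1.94) + 0.406·(-2.36,3.27) = (-1.4868,2.4800)
  v3: (1-0.406)·(-4.72,-0.37) + 0.406·(-5.4,-0.05) = (-4.9961,-0.2401)
  v4: (1-0.406)·(-2.75,-1.09) + 0.406·(-4.04,-0.91) = (-3.2737,-1.0169)
  v5: (1-0.406)·(0.65,-2.1) + 0.406·(-0.15,-2.47) = (0.3252,-2.2502)
  v6: (1-0.406)·(1.78,-1.23) + 0.406·(1.61,-1.52) = (1.7110,-1.3477)
Shoelace sum Σ(x_i·y_{i+1} − x_{i+1}·y_i):
  i=1: 0.8183·2.4800 − -1.4868·3.5162 = +7.2573 (running +7.2573)
  i=2: -1.4868·-0.2401 − -4.9961·2.4800 = +12.7471 (running +20.0044)
  i=3: -4.9961·-1.0169 − -3.2737·-0.2401 = +4.2947 (running +24.2991)
  i=4: -3.2737·-2.2502 − 0.3252·-1.0169 = +7.6973 (running +31.9964)
  i=5: 0.3252·-1.3477 − 1.7110·-2.2502 = +3.4118 (running +35.4082)
  i=6: 1.7110·3.5162 − 0.8183·-1.3477 = +7.1190 (running +42.5272)
Area = |Σ|/2 = |42.5272|/2 = 21.2636

Area at t=0.406: 21.2636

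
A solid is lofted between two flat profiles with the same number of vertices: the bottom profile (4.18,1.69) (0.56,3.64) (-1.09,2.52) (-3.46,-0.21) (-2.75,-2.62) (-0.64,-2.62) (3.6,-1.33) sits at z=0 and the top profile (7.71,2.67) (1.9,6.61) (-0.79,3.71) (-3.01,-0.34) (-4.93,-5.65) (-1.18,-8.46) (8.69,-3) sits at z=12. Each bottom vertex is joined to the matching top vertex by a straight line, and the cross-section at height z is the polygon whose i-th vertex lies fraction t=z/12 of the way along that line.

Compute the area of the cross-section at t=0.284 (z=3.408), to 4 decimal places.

Cross-section at t=0.284: each vertex is (1-t)·p0[i] + t·p1[i].
  v1: (1-0.284)·(4.18,1.69) + 0.284·(7.71,2.67) = (5.1825,1.9683)
  v2: (1-0.284)·(0.56,3.64) + 0.284·(1.9,6.61) = (0.9406,4.4835)
  v3: (1-0.284)·(-1.09,2.52) + 0.284·(-0.79,3.71) = (-1.0048,2.8580)
  v4: (1-0.284)·(-3.46,-0.21) + 0.284·(-3.01,-0.34) = (-3.3322,-0.2469)
  v5: (1-0.284)·(-2.75,-2.62) + 0.284·(-4.93,-5.65) = (-3.3691,-3.4805)
  v6: (1-0.284)·(-0.64,-2.62) + 0.284·(-1.18,-8.46) = (-0.7934,-4.2786)
  v7: (1-0.284)·(3.6,-1.33) + 0.284·(8.69,-3) = (5.0456,-1.8043)
Shoelace sum Σ(x_i·y_{i+1} − x_{i+1}·y_i):
  i=1: 5.1825·4.4835 − 0.9406·1.9683 = +21.3844 (running +21.3844)
  i=2: 0.9406·2.8580 − -1.0048·4.4835 = +7.1931 (running +28.5775)
  i=3: -1.0048·-0.2469 − -3.3322·2.8580 = +9.7714 (running +38.3489)
  i=4: -3.3322·-3.4805 − -3.3691·-0.2469 = +10.7659 (running +49.1148)
  i=5: -3.3691·-4.2786 − -0.7934·-3.4805 = +11.6537 (running +60.7684)
  i=6: -0.7934·-1.8043 − 5.0456·-4.2786 = +23.0192 (running +83.7876)
  i=7: 5.0456·1.9683 − 5.1825·-1.8043 = +19.2820 (running +103.0696)
Area = |Σ|/2 = |103.0696|/2 = 51.5348

Area at t=0.284: 51.5348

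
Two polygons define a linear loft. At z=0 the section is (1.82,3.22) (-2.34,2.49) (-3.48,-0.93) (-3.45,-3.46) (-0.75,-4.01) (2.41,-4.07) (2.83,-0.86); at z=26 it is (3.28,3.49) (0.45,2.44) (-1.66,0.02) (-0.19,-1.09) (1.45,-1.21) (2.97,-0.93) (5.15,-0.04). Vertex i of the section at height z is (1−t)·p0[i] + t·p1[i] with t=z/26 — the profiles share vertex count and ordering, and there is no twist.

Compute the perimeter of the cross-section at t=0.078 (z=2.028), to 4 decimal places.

Cross-section at t=0.078: each vertex is (1-t)·p0[i] + t·p1[i].
  v1: (1-0.078)·(1.82,3.22) + 0.078·(3.28,3.49) = (1.9339,3.2411)
  v2: (1-0.078)·(-2.34,2.49) + 0.078·(0.45,2.44) = (-2.1224,2.4861)
  v3: (1-0.078)·(-3.48,-0.93) + 0.078·(-1.66,0.02) = (-3.3380,-0.8559)
  v4: (1-0.078)·(-3.45,-3.46) + 0.078·(-0.19,-1.09) = (-3.1957,-3.2751)
  v5: (1-0.078)·(-0.75,-4.01) + 0.078·(1.45,-1.21) = (-0.5784,-3.7916)
  v6: (1-0.078)·(2.41,-4.07) + 0.078·(2.97,-0.93) = (2.4537,-3.8251)
  v7: (1-0.078)·(2.83,-0.86) + 0.078·(5.15,-0.04) = (3.0110,-0.7960)
Perimeter = Σ |v_{i+1} − v_i|:
  edge 1→2: √(-4.0563² + -0.7550²) = 4.1259 (running 4.1259)
  edge 2→3: √(-1.2157² + -3.3420²) = 3.5562 (running 7.6822)
  edge 3→4: √(0.1423² + -2.4192²) = 2.4234 (running 10.1056)
  edge 4→5: √(2.6173² + -0.5165²) = 2.6678 (running 12.7734)
  edge 5→6: √(3.0321² + -0.0335²) = 3.0323 (running 15.8056)
  edge 6→7: √(0.5573² + 3.0290²) = 3.0799 (running 18.8855)
  edge 7→1: √(-1.0771² + 4.0371²) = 4.1783 (running 23.0638)
Perimeter = 23.0638

Perimeter at t=0.078: 23.0638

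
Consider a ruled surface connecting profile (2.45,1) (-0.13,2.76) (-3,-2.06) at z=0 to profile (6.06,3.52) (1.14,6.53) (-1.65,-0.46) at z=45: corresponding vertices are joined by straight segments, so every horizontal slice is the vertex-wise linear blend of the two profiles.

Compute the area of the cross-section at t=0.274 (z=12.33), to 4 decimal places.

Area at t=0.274: 11.7147

Cross-section at t=0.274: each vertex is (1-t)·p0[i] + t·p1[i].
  v1: (1-0.274)·(2.45,1) + 0.274·(6.06,3.52) = (3.4391,1.6905)
  v2: (1-0.274)·(-0.13,2.76) + 0.274·(1.14,6.53) = (0.2180,3.7930)
  v3: (1-0.274)·(-3,-2.06) + 0.274·(-1.65,-0.46) = (-2.6301,-1.6216)
Shoelace sum Σ(x_i·y_{i+1} − x_{i+1}·y_i):
  i=1: 3.4391·3.7930 − 0.2180·1.6905 = +12.6761 (running +12.6761)
  i=2: 0.2180·-1.6216 − -2.6301·3.7930 = +9.6224 (running +22.2985)
  i=3: -2.6301·1.6905 − 3.4391·-1.6216 = +1.1308 (running +23.4293)
Area = |Σ|/2 = |23.4293|/2 = 11.7147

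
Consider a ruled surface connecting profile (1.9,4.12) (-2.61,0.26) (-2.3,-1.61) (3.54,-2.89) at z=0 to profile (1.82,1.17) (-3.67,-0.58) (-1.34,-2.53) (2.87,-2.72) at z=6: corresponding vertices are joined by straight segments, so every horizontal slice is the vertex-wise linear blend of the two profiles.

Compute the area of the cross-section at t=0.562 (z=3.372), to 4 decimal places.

Cross-section at t=0.562: each vertex is (1-t)·p0[i] + t·p1[i].
  v1: (1-0.562)·(1.9,4.12) + 0.562·(1.82,1.17) = (1.8550,2.4621)
  v2: (1-0.562)·(-2.61,0.26) + 0.562·(-3.67,-0.58) = (-3.2057,-0.2121)
  v3: (1-0.562)·(-2.3,-1.61) + 0.562·(-1.34,-2.53) = (-1.7605,-2.1270)
  v4: (1-0.562)·(3.54,-2.89) + 0.562·(2.87,-2.72) = (3.1635,-2.7945)
Shoelace sum Σ(x_i·y_{i+1} − x_{i+1}·y_i):
  i=1: 1.8550·-0.2121 − -3.2057·2.4621 = +7.4994 (running +7.4994)
  i=2: -3.2057·-2.1270 − -1.7605·-0.2121 = +6.4453 (running +13.9447)
  i=3: -1.7605·-2.7945 − 3.1635·-2.1270 = +11.6484 (running +25.5931)
  i=4: 3.1635·2.4621 − 1.8550·-2.7945 = +12.9726 (running +38.5657)
Area = |Σ|/2 = |38.5657|/2 = 19.2829

Area at t=0.562: 19.2829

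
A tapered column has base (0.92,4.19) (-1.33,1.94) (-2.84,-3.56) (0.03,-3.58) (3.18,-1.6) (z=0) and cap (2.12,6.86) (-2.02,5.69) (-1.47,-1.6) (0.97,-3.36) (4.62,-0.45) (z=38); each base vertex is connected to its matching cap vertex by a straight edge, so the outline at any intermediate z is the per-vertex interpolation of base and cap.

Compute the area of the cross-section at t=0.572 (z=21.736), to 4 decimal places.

Cross-section at t=0.572: each vertex is (1-t)·p0[i] + t·p1[i].
  v1: (1-0.572)·(0.92,4.19) + 0.572·(2.12,6.86) = (1.6064,5.7172)
  v2: (1-0.572)·(-1.33,1.94) + 0.572·(-2.02,5.69) = (-1.7247,4.0850)
  v3: (1-0.572)·(-2.84,-3.56) + 0.572·(-1.47,-1.6) = (-2.0564,-2.4389)
  v4: (1-0.572)·(0.03,-3.58) + 0.572·(0.97,-3.36) = (0.5677,-3.4542)
  v5: (1-0.572)·(3.18,-1.6) + 0.572·(4.62,-0.45) = (4.0037,-0.9422)
Shoelace sum Σ(x_i·y_{i+1} − x_{i+1}·y_i):
  i=1: 1.6064·4.0850 − -1.7247·5.7172 = +16.4226 (running +16.4226)
  i=2: -1.7247·-2.4389 − -2.0564·4.0850 = +12.6065 (running +29.0291)
  i=3: -2.0564·-3.4542 − 0.5677·-2.4389 = +8.4875 (running +37.5166)
  i=4: 0.5677·-0.9422 − 4.0037·-3.4542 = +13.2945 (running +50.8111)
  i=5: 4.0037·5.7172 − 1.6064·-0.9422 = +24.4035 (running +75.2146)
Area = |Σ|/2 = |75.2146|/2 = 37.6073

Area at t=0.572: 37.6073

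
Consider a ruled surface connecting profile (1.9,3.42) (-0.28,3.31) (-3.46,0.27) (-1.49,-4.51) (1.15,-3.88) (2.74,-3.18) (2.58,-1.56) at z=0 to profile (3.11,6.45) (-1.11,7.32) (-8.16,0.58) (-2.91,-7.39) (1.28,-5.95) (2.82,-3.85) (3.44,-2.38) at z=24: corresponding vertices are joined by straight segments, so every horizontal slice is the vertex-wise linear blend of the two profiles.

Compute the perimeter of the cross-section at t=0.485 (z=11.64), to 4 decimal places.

Cross-section at t=0.485: each vertex is (1-t)·p0[i] + t·p1[i].
  v1: (1-0.485)·(1.9,3.42) + 0.485·(3.11,6.45) = (2.4868,4.8895)
  v2: (1-0.485)·(-0.28,3.31) + 0.485·(-1.11,7.32) = (-0.6825,5.2549)
  v3: (1-0.485)·(-3.46,0.27) + 0.485·(-8.16,0.58) = (-5.7395,0.4204)
  v4: (1-0.485)·(-1.49,-4.51) + 0.485·(-2.91,-7.39) = (-2.1787,-5.9068)
  v5: (1-0.485)·(1.15,-3.88) + 0.485·(1.28,-5.95) = (1.2130,-4.8839)
  v6: (1-0.485)·(2.74,-3.18) + 0.485·(2.82,-3.85) = (2.7788,-3.5050)
  v7: (1-0.485)·(2.58,-1.56) + 0.485·(3.44,-2.38) = (2.9971,-1.9577)
Perimeter = Σ |v_{i+1} − v_i|:
  edge 1→2: √(-3.1694² + 0.3653²) = 3.1904 (running 3.1904)
  edge 2→3: √(-5.0569² + -4.8345²) = 6.9961 (running 10.1865)
  edge 3→4: √(3.5608² + -6.3271²) = 7.2603 (running 17.4468)
  edge 4→5: √(3.3918² + 1.0229²) = 3.5426 (running 20.9894)
  edge 5→6: √(1.5658² + 1.3790²) = 2.0864 (running 23.0758)
  edge 6→7: √(0.2183² + 1.5473²) = 1.5626 (running 24.6384)
  edge 7→1: √(-0.5103² + 6.8472²) = 6.8662 (running 31.5046)
Perimeter = 31.5046

Perimeter at t=0.485: 31.5046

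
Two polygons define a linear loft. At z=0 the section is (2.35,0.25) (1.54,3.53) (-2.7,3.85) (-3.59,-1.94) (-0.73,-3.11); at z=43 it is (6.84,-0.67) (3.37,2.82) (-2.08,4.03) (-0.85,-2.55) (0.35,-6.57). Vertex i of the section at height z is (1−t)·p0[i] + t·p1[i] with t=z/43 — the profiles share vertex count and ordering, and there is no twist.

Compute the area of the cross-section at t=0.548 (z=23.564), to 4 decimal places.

Cross-section at t=0.548: each vertex is (1-t)·p0[i] + t·p1[i].
  v1: (1-0.548)·(2.35,0.25) + 0.548·(6.84,-0.67) = (4.8105,-0.2542)
  v2: (1-0.548)·(1.54,3.53) + 0.548·(3.37,2.82) = (2.5428,3.1409)
  v3: (1-0.548)·(-2.7,3.85) + 0.548·(-2.08,4.03) = (-2.3602,3.9486)
  v4: (1-0.548)·(-3.59,-1.94) + 0.548·(-0.85,-2.55) = (-2.0885,-2.2743)
  v5: (1-0.548)·(-0.73,-3.11) + 0.548·(0.35,-6.57) = (-0.1382,-5.0061)
Shoelace sum Σ(x_i·y_{i+1} − x_{i+1}·y_i):
  i=1: 4.8105·3.1409 − 2.5428·-0.2542 = +15.7557 (running +15.7557)
  i=2: 2.5428·3.9486 − -2.3602·3.1409 = +17.4541 (running +33.2098)
  i=3: -2.3602·-2.2743 − -2.0885·3.9486 = +13.6145 (running +46.8243)
  i=4: -2.0885·-5.0061 − -0.1382·-2.2743 = +10.1409 (running +56.9652)
  i=5: -0.1382·-0.2542 − 4.8105·-5.0061 = +24.1170 (running +81.0822)
Area = |Σ|/2 = |81.0822|/2 = 40.5411

Area at t=0.548: 40.5411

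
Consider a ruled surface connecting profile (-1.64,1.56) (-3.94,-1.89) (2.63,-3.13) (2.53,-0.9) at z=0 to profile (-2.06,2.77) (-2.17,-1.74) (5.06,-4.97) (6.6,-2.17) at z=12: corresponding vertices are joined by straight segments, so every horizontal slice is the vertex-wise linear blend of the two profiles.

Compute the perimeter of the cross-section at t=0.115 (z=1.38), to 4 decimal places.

Perimeter at t=0.115: 18.6522

Cross-section at t=0.115: each vertex is (1-t)·p0[i] + t·p1[i].
  v1: (1-0.115)·(-1.64,1.56) + 0.115·(-2.06,2.77) = (-1.6883,1.6991)
  v2: (1-0.115)·(-3.94,-1.89) + 0.115·(-2.17,-1.74) = (-3.7365,-1.8727)
  v3: (1-0.115)·(2.63,-3.13) + 0.115·(5.06,-4.97) = (2.9095,-3.3416)
  v4: (1-0.115)·(2.53,-0.9) + 0.115·(6.6,-2.17) = (2.9980,-1.0460)
Perimeter = Σ |v_{i+1} − v_i|:
  edge 1→2: √(-2.0481² + -3.5719²) = 4.1174 (running 4.1174)
  edge 2→3: √(6.6459² + -1.4688²) = 6.8063 (running 10.9237)
  edge 3→4: √(0.0886² + 2.2955²) = 2.2973 (running 13.2210)
  edge 4→1: √(-4.6864² + 2.7452²) = 5.4312 (running 18.6522)
Perimeter = 18.6522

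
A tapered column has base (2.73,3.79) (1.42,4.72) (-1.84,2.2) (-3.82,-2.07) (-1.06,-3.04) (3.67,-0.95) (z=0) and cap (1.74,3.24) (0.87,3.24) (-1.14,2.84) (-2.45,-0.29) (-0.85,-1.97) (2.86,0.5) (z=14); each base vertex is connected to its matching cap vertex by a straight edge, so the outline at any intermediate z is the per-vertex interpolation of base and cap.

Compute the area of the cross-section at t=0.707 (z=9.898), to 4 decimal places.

Cross-section at t=0.707: each vertex is (1-t)·p0[i] + t·p1[i].
  v1: (1-0.707)·(2.73,3.79) + 0.707·(1.74,3.24) = (2.0301,3.4012)
  v2: (1-0.707)·(1.42,4.72) + 0.707·(0.87,3.24) = (1.0312,3.6736)
  v3: (1-0.707)·(-1.84,2.2) + 0.707·(-1.14,2.84) = (-1.3451,2.6525)
  v4: (1-0.707)·(-3.82,-2.07) + 0.707·(-2.45,-0.29) = (-2.8514,-0.8115)
  v5: (1-0.707)·(-1.06,-3.04) + 0.707·(-0.85,-1.97) = (-0.9115,-2.2835)
  v6: (1-0.707)·(3.67,-0.95) + 0.707·(2.86,0.5) = (3.0973,0.0751)
Shoelace sum Σ(x_i·y_{i+1} − x_{i+1}·y_i):
  i=1: 2.0301·3.6736 − 1.0312·3.4012 = +3.9507 (running +3.9507)
  i=2: 1.0312·2.6525 − -1.3451·3.6736 = +7.6765 (running +11.6272)
  i=3: -1.3451·-0.8115 − -2.8514·2.6525 = +8.6549 (running +20.2821)
  i=4: -2.8514·-2.2835 − -0.9115·-0.8115 = +5.7715 (running +26.0536)
  i=5: -0.9115·0.0751 − 3.0973·-2.2835 = +7.0043 (running +33.0578)
  i=6: 3.0973·3.4012 − 2.0301·0.0751 = +10.3819 (running +43.4398)
Area = |Σ|/2 = |43.4398|/2 = 21.7199

Area at t=0.707: 21.7199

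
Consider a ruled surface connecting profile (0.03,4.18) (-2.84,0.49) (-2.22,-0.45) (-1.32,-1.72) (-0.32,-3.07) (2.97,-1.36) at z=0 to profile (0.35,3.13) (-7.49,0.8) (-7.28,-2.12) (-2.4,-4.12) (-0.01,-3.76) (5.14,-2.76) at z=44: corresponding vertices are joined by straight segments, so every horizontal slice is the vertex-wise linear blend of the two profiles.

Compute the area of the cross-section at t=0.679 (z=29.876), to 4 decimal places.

Cross-section at t=0.679: each vertex is (1-t)·p0[i] + t·p1[i].
  v1: (1-0.679)·(0.03,4.18) + 0.679·(0.35,3.13) = (0.2473,3.4670)
  v2: (1-0.679)·(-2.84,0.49) + 0.679·(-7.49,0.8) = (-5.9974,0.7005)
  v3: (1-0.679)·(-2.22,-0.45) + 0.679·(-7.28,-2.12) = (-5.6557,-1.5839)
  v4: (1-0.679)·(-1.32,-1.72) + 0.679·(-2.4,-4.12) = (-2.0533,-3.3496)
  v5: (1-0.679)·(-0.32,-3.07) + 0.679·(-0.01,-3.76) = (-0.1095,-3.5385)
  v6: (1-0.679)·(2.97,-1.36) + 0.679·(5.14,-2.76) = (4.4434,-2.3106)
Shoelace sum Σ(x_i·y_{i+1} − x_{i+1}·y_i):
  i=1: 0.2473·0.7005 − -5.9974·3.4670 = +20.9663 (running +20.9663)
  i=2: -5.9974·-1.5839 − -5.6557·0.7005 = +13.4612 (running +34.4275)
  i=3: -5.6557·-3.3496 − -2.0533·-1.5839 = +15.6922 (running +50.1197)
  i=4: -2.0533·-3.5385 − -0.1095·-3.3496 = +6.8989 (running +57.0185)
  i=5: -0.1095·-2.3106 − 4.4434·-3.5385 = +15.9762 (running +72.9947)
  i=6: 4.4434·3.4670 − 0.2473·-2.3106 = +15.9770 (running +88.9716)
Area = |Σ|/2 = |88.9716|/2 = 44.4858

Area at t=0.679: 44.4858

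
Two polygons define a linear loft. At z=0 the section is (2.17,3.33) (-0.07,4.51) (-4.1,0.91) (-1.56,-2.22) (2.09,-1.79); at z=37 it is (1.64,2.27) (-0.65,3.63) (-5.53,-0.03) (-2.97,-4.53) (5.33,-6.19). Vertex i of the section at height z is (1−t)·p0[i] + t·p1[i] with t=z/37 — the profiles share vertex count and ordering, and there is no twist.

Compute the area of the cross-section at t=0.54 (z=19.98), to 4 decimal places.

Area at t=0.54: 43.7050

Cross-section at t=0.54: each vertex is (1-t)·p0[i] + t·p1[i].
  v1: (1-0.54)·(2.17,3.33) + 0.54·(1.64,2.27) = (1.8838,2.7576)
  v2: (1-0.54)·(-0.07,4.51) + 0.54·(-0.65,3.63) = (-0.3832,4.0348)
  v3: (1-0.54)·(-4.1,0.91) + 0.54·(-5.53,-0.03) = (-4.8722,0.4024)
  v4: (1-0.54)·(-1.56,-2.22) + 0.54·(-2.97,-4.53) = (-2.3214,-3.4674)
  v5: (1-0.54)·(2.09,-1.79) + 0.54·(5.33,-6.19) = (3.8396,-4.1660)
Shoelace sum Σ(x_i·y_{i+1} − x_{i+1}·y_i):
  i=1: 1.8838·4.0348 − -0.3832·2.7576 = +8.6575 (running +8.6575)
  i=2: -0.3832·0.4024 − -4.8722·4.0348 = +19.5042 (running +28.1616)
  i=3: -4.8722·-3.4674 − -2.3214·0.4024 = +17.8280 (running +45.9896)
  i=4: -2.3214·-4.1660 − 3.8396·-3.4674 = +22.9844 (running +68.9740)
  i=5: 3.8396·2.7576 − 1.8838·-4.1660 = +18.4360 (running +87.4100)
Area = |Σ|/2 = |87.4100|/2 = 43.7050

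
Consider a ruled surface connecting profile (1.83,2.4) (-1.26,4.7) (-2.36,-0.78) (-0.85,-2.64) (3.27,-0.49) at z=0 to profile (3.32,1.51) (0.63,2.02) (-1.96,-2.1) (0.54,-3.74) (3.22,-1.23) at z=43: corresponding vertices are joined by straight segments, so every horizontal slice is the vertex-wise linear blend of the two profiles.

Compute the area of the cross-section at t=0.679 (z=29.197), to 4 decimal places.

Area at t=0.679: 20.4240

Cross-section at t=0.679: each vertex is (1-t)·p0[i] + t·p1[i].
  v1: (1-0.679)·(1.83,2.4) + 0.679·(3.32,1.51) = (2.8417,1.7957)
  v2: (1-0.679)·(-1.26,4.7) + 0.679·(0.63,2.02) = (0.0233,2.8803)
  v3: (1-0.679)·(-2.36,-0.78) + 0.679·(-1.96,-2.1) = (-2.0884,-1.6763)
  v4: (1-0.679)·(-0.85,-2.64) + 0.679·(0.54,-3.74) = (0.0938,-3.3869)
  v5: (1-0.679)·(3.27,-0.49) + 0.679·(3.22,-1.23) = (3.2361,-0.9925)
Shoelace sum Σ(x_i·y_{i+1} − x_{i+1}·y_i):
  i=1: 2.8417·2.8803 − 0.0233·1.7957 = +8.1431 (running +8.1431)
  i=2: 0.0233·-1.6763 − -2.0884·2.8803 = +5.9761 (running +14.1192)
  i=3: -2.0884·-3.3869 − 0.0938·-1.6763 = +7.2305 (running +21.3496)
  i=4: 0.0938·-0.9925 − 3.2361·-3.3869 = +10.8671 (running +32.2167)
  i=5: 3.2361·1.7957 − 2.8417·-0.9925 = +8.6312 (running +40.8479)
Area = |Σ|/2 = |40.8479|/2 = 20.4240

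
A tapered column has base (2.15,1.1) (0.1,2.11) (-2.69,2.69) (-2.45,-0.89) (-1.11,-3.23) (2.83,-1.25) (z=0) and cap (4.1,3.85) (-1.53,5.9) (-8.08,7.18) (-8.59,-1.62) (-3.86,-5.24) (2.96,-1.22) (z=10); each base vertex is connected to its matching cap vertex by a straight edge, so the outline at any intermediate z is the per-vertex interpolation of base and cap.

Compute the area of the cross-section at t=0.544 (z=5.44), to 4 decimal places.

Area at t=0.544: 60.3674

Cross-section at t=0.544: each vertex is (1-t)·p0[i] + t·p1[i].
  v1: (1-0.544)·(2.15,1.1) + 0.544·(4.1,3.85) = (3.2108,2.5960)
  v2: (1-0.544)·(0.1,2.11) + 0.544·(-1.53,5.9) = (-0.7867,4.1718)
  v3: (1-0.544)·(-2.69,2.69) + 0.544·(-8.08,7.18) = (-5.6222,5.1326)
  v4: (1-0.544)·(-2.45,-0.89) + 0.544·(-8.59,-1.62) = (-5.7902,-1.2871)
  v5: (1-0.544)·(-1.11,-3.23) + 0.544·(-3.86,-5.24) = (-2.6060,-4.3234)
  v6: (1-0.544)·(2.83,-1.25) + 0.544·(2.96,-1.22) = (2.9007,-1.2337)
Shoelace sum Σ(x_i·y_{i+1} − x_{i+1}·y_i):
  i=1: 3.2108·4.1718 − -0.7867·2.5960 = +15.4370 (running +15.4370)
  i=2: -0.7867·5.1326 − -5.6222·4.1718 = +19.4164 (running +34.8534)
  i=3: -5.6222·-1.2871 − -5.7902·5.1326 = +36.9547 (running +71.8082)
  i=4: -5.7902·-4.3234 − -2.6060·-1.2871 = +21.6792 (running +93.4873)
  i=5: -2.6060·-1.2337 − 2.9007·-4.3234 = +15.7561 (running +109.2434)
  i=6: 2.9007·2.5960 − 3.2108·-1.2337 = +11.4914 (running +120.7348)
Area = |Σ|/2 = |120.7348|/2 = 60.3674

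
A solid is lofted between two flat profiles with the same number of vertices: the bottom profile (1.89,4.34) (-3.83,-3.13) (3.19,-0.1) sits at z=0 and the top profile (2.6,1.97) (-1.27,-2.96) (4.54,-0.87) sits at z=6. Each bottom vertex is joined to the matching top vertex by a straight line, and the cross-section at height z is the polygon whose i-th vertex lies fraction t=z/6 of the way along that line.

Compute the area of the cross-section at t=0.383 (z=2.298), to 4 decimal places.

Area at t=0.383: 14.6094

Cross-section at t=0.383: each vertex is (1-t)·p0[i] + t·p1[i].
  v1: (1-0.383)·(1.89,4.34) + 0.383·(2.6,1.97) = (2.1619,3.4323)
  v2: (1-0.383)·(-3.83,-3.13) + 0.383·(-1.27,-2.96) = (-2.8495,-3.0649)
  v3: (1-0.383)·(3.19,-0.1) + 0.383·(4.54,-0.87) = (3.7070,-0.3949)
Shoelace sum Σ(x_i·y_{i+1} − x_{i+1}·y_i):
  i=1: 2.1619·-3.0649 − -2.8495·3.4323 = +3.1543 (running +3.1543)
  i=2: -2.8495·-0.3949 − 3.7070·-3.0649 = +12.4870 (running +15.6413)
  i=3: 3.7070·3.4323 − 2.1619·-0.3949 = +13.5774 (running +29.2187)
Area = |Σ|/2 = |29.2187|/2 = 14.6094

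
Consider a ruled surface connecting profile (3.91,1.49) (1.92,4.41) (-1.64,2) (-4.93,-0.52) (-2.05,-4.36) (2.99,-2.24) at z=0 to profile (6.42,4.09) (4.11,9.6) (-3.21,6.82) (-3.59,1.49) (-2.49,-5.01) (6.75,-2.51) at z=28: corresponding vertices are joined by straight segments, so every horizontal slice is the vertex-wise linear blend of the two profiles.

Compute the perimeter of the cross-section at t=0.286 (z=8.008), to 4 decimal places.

Cross-section at t=0.286: each vertex is (1-t)·p0[i] + t·p1[i].
  v1: (1-0.286)·(3.91,1.49) + 0.286·(6.42,4.09) = (4.6279,2.2336)
  v2: (1-0.286)·(1.92,4.41) + 0.286·(4.11,9.6) = (2.5463,5.8943)
  v3: (1-0.286)·(-1.64,2) + 0.286·(-3.21,6.82) = (-2.0890,3.3785)
  v4: (1-0.286)·(-4.93,-0.52) + 0.286·(-3.59,1.49) = (-4.5468,0.0549)
  v5: (1-0.286)·(-2.05,-4.36) + 0.286·(-2.49,-5.01) = (-2.1758,-4.5459)
  v6: (1-0.286)·(2.99,-2.24) + 0.286·(6.75,-2.51) = (4.0654,-2.3172)
Perimeter = Σ |v_{i+1} − v_i|:
  edge 1→2: √(-2.0815² + 3.6607²) = 4.2111 (running 4.2111)
  edge 2→3: √(-4.6354² + -2.5158²) = 5.2741 (running 9.4852)
  edge 3→4: √(-2.4577² + -3.3237²) = 4.1337 (running 13.6189)
  edge 4→5: √(2.3709² + -4.6008²) = 5.1757 (running 18.7946)
  edge 5→6: √(6.2412² + 2.2287²) = 6.6272 (running 25.4218)
  edge 6→1: √(0.5625² + 4.5508²) = 4.5855 (running 30.0073)
Perimeter = 30.0073

Perimeter at t=0.286: 30.0073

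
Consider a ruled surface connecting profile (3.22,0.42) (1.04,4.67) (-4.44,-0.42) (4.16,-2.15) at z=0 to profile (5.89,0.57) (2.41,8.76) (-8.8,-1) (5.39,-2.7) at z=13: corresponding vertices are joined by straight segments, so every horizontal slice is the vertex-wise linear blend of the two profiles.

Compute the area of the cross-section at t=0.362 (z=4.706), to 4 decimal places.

Cross-section at t=0.362: each vertex is (1-t)·p0[i] + t·p1[i].
  v1: (1-0.362)·(3.22,0.42) + 0.362·(5.89,0.57) = (4.1865,0.4743)
  v2: (1-0.362)·(1.04,4.67) + 0.362·(2.41,8.76) = (1.5359,6.1506)
  v3: (1-0.362)·(-4.44,-0.42) + 0.362·(-8.8,-1) = (-6.0183,-0.6300)
  v4: (1-0.362)·(4.16,-2.15) + 0.362·(5.39,-2.7) = (4.6053,-2.3491)
Shoelace sum Σ(x_i·y_{i+1} − x_{i+1}·y_i):
  i=1: 4.1865·6.1506 − 1.5359·0.4743 = +25.0212 (running +25.0212)
  i=2: 1.5359·-0.6300 − -6.0183·6.1506 = +36.0486 (running +61.0697)
  i=3: -6.0183·-2.3491 − 4.6053·-0.6300 = +17.0388 (running +78.1085)
  i=4: 4.6053·0.4743 − 4.1865·-2.3491 = +12.0189 (running +90.1274)
Area = |Σ|/2 = |90.1274|/2 = 45.0637

Area at t=0.362: 45.0637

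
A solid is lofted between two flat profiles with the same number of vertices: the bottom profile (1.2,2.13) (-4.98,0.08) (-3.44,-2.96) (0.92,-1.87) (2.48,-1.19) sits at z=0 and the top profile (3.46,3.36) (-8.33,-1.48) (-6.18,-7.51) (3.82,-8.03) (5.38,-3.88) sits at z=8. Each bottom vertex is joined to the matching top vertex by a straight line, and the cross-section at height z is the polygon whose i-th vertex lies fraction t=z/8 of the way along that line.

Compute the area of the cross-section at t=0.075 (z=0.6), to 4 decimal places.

Area at t=0.075: 26.7869

Cross-section at t=0.075: each vertex is (1-t)·p0[i] + t·p1[i].
  v1: (1-0.075)·(1.2,2.13) + 0.075·(3.46,3.36) = (1.3695,2.2222)
  v2: (1-0.075)·(-4.98,0.08) + 0.075·(-8.33,-1.48) = (-5.2313,-0.0370)
  v3: (1-0.075)·(-3.44,-2.96) + 0.075·(-6.18,-7.51) = (-3.6455,-3.3013)
  v4: (1-0.075)·(0.92,-1.87) + 0.075·(3.82,-8.03) = (1.1375,-2.3320)
  v5: (1-0.075)·(2.48,-1.19) + 0.075·(5.38,-3.88) = (2.6975,-1.3917)
Shoelace sum Σ(x_i·y_{i+1} − x_{i+1}·y_i):
  i=1: 1.3695·-0.0370 − -5.2313·2.2222 = +11.5745 (running +11.5745)
  i=2: -5.2313·-3.3013 − -3.6455·-0.0370 = +17.1348 (running +28.7093)
  i=3: -3.6455·-2.3320 − 1.1375·-3.3013 = +12.2565 (running +40.9657)
  i=4: 1.1375·-1.3917 − 2.6975·-2.3320 = +4.7075 (running +45.6732)
  i=5: 2.6975·2.2222 − 1.3695·-1.3917 = +7.9005 (running +53.5737)
Area = |Σ|/2 = |53.5737|/2 = 26.7869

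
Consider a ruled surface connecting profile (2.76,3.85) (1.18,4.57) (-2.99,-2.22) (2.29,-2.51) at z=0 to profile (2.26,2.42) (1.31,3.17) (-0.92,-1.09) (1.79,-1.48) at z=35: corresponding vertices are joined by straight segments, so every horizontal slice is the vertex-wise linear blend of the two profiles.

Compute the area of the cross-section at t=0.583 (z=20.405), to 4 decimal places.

Cross-section at t=0.583: each vertex is (1-t)·p0[i] + t·p1[i].
  v1: (1-0.583)·(2.76,3.85) + 0.583·(2.26,2.42) = (2.4685,3.0163)
  v2: (1-0.583)·(1.18,4.57) + 0.583·(1.31,3.17) = (1.2558,3.7538)
  v3: (1-0.583)·(-2.99,-2.22) + 0.583·(-0.92,-1.09) = (-1.7832,-1.5612)
  v4: (1-0.583)·(2.29,-2.51) + 0.583·(1.79,-1.48) = (1.9985,-1.9095)
Shoelace sum Σ(x_i·y_{i+1} − x_{i+1}·y_i):
  i=1: 2.4685·3.7538 − 1.2558·3.0163 = +5.4784 (running +5.4784)
  i=2: 1.2558·-1.5612 − -1.7832·3.7538 = +4.7332 (running +10.2116)
  i=3: -1.7832·-1.9095 − 1.9985·-1.5612 = +6.5251 (running +16.7367)
  i=4: 1.9985·3.0163 − 2.4685·-1.9095 = +10.7417 (running +27.4784)
Area = |Σ|/2 = |27.4784|/2 = 13.7392

Area at t=0.583: 13.7392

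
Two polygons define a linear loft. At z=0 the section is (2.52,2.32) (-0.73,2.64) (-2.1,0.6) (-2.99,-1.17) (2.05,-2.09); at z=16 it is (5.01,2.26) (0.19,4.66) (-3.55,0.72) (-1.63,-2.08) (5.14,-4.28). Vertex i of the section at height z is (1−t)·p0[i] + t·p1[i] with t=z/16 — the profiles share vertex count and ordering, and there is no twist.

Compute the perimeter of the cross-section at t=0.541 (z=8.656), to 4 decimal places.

Cross-section at t=0.541: each vertex is (1-t)·p0[i] + t·p1[i].
  v1: (1-0.541)·(2.52,2.32) + 0.541·(5.01,2.26) = (3.8671,2.2875)
  v2: (1-0.541)·(-0.73,2.64) + 0.541·(0.19,4.66) = (-0.2323,3.7328)
  v3: (1-0.541)·(-2.1,0.6) + 0.541·(-3.55,0.72) = (-2.8845,0.6649)
  v4: (1-0.541)·(-2.99,-1.17) + 0.541·(-1.63,-2.08) = (-2.2542,-1.6623)
  v5: (1-0.541)·(2.05,-2.09) + 0.541·(5.14,-4.28) = (3.7217,-3.2748)
Perimeter = Σ |v_{i+1} − v_i|:
  edge 1→2: √(-4.0994² + 1.4453²) = 4.3467 (running 4.3467)
  edge 2→3: √(-2.6522² + -3.0679²) = 4.0554 (running 8.4021)
  edge 3→4: √(0.6302² + -2.3272²) = 2.4111 (running 10.8131)
  edge 4→5: √(5.9759² + -1.6125²) = 6.1897 (running 17.0028)
  edge 5→1: √(0.1454² + 5.5623²) = 5.5642 (running 22.5670)
Perimeter = 22.5670

Perimeter at t=0.541: 22.5670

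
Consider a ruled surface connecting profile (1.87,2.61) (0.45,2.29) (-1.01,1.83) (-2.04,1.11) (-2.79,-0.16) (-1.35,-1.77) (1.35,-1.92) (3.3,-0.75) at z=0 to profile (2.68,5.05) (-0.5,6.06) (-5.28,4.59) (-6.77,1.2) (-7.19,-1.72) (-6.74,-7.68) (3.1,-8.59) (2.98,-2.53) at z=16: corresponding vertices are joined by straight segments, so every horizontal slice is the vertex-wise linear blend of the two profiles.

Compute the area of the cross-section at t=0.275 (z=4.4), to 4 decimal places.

Area at t=0.275: 39.2300

Cross-section at t=0.275: each vertex is (1-t)·p0[i] + t·p1[i].
  v1: (1-0.275)·(1.87,2.61) + 0.275·(2.68,5.05) = (2.0928,3.2810)
  v2: (1-0.275)·(0.45,2.29) + 0.275·(-0.5,6.06) = (0.1887,3.3268)
  v3: (1-0.275)·(-1.01,1.83) + 0.275·(-5.28,4.59) = (-2.1843,2.5890)
  v4: (1-0.275)·(-2.04,1.11) + 0.275·(-6.77,1.2) = (-3.3407,1.1348)
  v5: (1-0.275)·(-2.79,-0.16) + 0.275·(-7.19,-1.72) = (-4.0000,-0.5890)
  v6: (1-0.275)·(-1.35,-1.77) + 0.275·(-6.74,-7.68) = (-2.8323,-3.3952)
  v7: (1-0.275)·(1.35,-1.92) + 0.275·(3.1,-8.59) = (1.8313,-3.7542)
  v8: (1-0.275)·(3.3,-0.75) + 0.275·(2.98,-2.53) = (3.2120,-1.2395)
Shoelace sum Σ(x_i·y_{i+1} − x_{i+1}·y_i):
  i=1: 2.0928·3.3268 − 0.1887·3.2810 = +6.3428 (running +6.3428)
  i=2: 0.1887·2.5890 − -2.1843·3.3268 = +7.7551 (running +14.0979)
  i=3: -2.1843·1.1348 − -3.3407·2.5890 = +6.1706 (running +20.2685)
  i=4: -3.3407·-0.5890 − -4.0000·1.1348 = +6.5067 (running +26.7752)
  i=5: -4.0000·-3.3952 − -2.8323·-0.5890 = +11.9128 (running +38.6880)
  i=6: -2.8323·-3.7542 − 1.8313·-3.3952 = +16.8505 (running +55.5386)
  i=7: 1.8313·-1.2395 − 3.2120·-3.7542 = +9.7888 (running +65.3274)
  i=8: 3.2120·3.2810 − 2.0928·-1.2395 = +13.1325 (running +78.4599)
Area = |Σ|/2 = |78.4599|/2 = 39.2300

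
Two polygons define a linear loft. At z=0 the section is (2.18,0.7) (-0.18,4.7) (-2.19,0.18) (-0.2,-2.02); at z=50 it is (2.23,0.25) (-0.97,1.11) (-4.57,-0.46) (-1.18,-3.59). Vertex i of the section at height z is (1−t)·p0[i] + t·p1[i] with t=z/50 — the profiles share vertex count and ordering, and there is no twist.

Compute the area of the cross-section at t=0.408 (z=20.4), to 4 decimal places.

Area at t=0.408: 15.7760

Cross-section at t=0.408: each vertex is (1-t)·p0[i] + t·p1[i].
  v1: (1-0.408)·(2.18,0.7) + 0.408·(2.23,0.25) = (2.2004,0.5164)
  v2: (1-0.408)·(-0.18,4.7) + 0.408·(-0.97,1.11) = (-0.5023,3.2353)
  v3: (1-0.408)·(-2.19,0.18) + 0.408·(-4.57,-0.46) = (-3.1610,-0.0811)
  v4: (1-0.408)·(-0.2,-2.02) + 0.408·(-1.18,-3.59) = (-0.5998,-2.6606)
Shoelace sum Σ(x_i·y_{i+1} − x_{i+1}·y_i):
  i=1: 2.2004·3.2353 − -0.5023·0.5164 = +7.3783 (running +7.3783)
  i=2: -0.5023·-0.0811 − -3.1610·3.2353 = +10.2676 (running +17.6459)
  i=3: -3.1610·-2.6606 − -0.5998·-0.0811 = +8.3615 (running +26.0074)
  i=4: -0.5998·0.5164 − 2.2004·-2.6606 = +5.5445 (running +31.5519)
Area = |Σ|/2 = |31.5519|/2 = 15.7760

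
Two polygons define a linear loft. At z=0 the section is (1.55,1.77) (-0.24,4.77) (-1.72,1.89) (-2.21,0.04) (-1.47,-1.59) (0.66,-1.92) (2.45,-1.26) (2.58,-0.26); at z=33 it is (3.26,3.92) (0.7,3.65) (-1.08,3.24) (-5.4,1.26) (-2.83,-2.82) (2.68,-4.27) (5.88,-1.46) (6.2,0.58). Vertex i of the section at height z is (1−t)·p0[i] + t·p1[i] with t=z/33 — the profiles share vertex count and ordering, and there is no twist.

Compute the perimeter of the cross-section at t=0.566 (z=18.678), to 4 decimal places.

Perimeter at t=0.566: 23.9477

Cross-section at t=0.566: each vertex is (1-t)·p0[i] + t·p1[i].
  v1: (1-0.566)·(1.55,1.77) + 0.566·(3.26,3.92) = (2.5179,2.9869)
  v2: (1-0.566)·(-0.24,4.77) + 0.566·(0.7,3.65) = (0.2920,4.1361)
  v3: (1-0.566)·(-1.72,1.89) + 0.566·(-1.08,3.24) = (-1.3578,2.6541)
  v4: (1-0.566)·(-2.21,0.04) + 0.566·(-5.4,1.26) = (-4.0155,0.7305)
  v5: (1-0.566)·(-1.47,-1.59) + 0.566·(-2.83,-2.82) = (-2.2398,-2.2862)
  v6: (1-0.566)·(0.66,-1.92) + 0.566·(2.68,-4.27) = (1.8033,-3.2501)
  v7: (1-0.566)·(2.45,-1.26) + 0.566·(5.88,-1.46) = (4.3914,-1.3732)
  v8: (1-0.566)·(2.58,-0.26) + 0.566·(6.2,0.58) = (4.6289,0.2154)
Perimeter = Σ |v_{i+1} − v_i|:
  edge 1→2: √(-2.2258² + 1.1492²) = 2.5050 (running 2.5050)
  edge 2→3: √(-1.6498² + -1.4820²) = 2.2177 (running 4.7227)
  edge 3→4: √(-2.6578² + -1.9236²) = 3.2808 (running 8.0035)
  edge 4→5: √(1.7758² + -3.0167²) = 3.5006 (running 11.5041)
  edge 5→6: √(4.0431² + -0.9639²) = 4.1564 (running 15.6605)
  edge 6→7: √(2.5881² + 1.8769²) = 3.1970 (running 18.8574)
  edge 7→8: √(0.2375² + 1.5886²) = 1.6063 (running 20.4638)
  edge 8→1: √(-2.1111² + 2.7715²) = 3.4839 (running 23.9477)
Perimeter = 23.9477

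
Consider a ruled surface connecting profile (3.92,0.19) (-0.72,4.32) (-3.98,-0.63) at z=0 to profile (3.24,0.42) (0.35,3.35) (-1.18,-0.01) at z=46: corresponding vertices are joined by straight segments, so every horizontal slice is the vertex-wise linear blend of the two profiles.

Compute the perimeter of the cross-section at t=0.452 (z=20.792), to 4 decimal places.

Perimeter at t=0.452: 16.5250

Cross-section at t=0.452: each vertex is (1-t)·p0[i] + t·p1[i].
  v1: (1-0.452)·(3.92,0.19) + 0.452·(3.24,0.42) = (3.6126,0.2940)
  v2: (1-0.452)·(-0.72,4.32) + 0.452·(0.35,3.35) = (-0.2364,3.8816)
  v3: (1-0.452)·(-3.98,-0.63) + 0.452·(-1.18,-0.01) = (-2.7144,-0.3498)
Perimeter = Σ |v_{i+1} − v_i|:
  edge 1→2: √(-3.8490² + 3.5876²) = 5.2617 (running 5.2617)
  edge 2→3: √(-2.4780² + -4.2313²) = 4.9035 (running 10.1653)
  edge 3→1: √(6.3270² + 0.6437²) = 6.3597 (running 16.5250)
Perimeter = 16.5250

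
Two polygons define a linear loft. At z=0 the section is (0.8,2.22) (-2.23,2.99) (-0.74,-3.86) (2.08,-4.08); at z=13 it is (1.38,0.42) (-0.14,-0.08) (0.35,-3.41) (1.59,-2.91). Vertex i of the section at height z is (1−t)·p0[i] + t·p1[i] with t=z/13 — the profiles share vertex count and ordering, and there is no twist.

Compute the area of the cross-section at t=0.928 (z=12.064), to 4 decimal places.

Cross-section at t=0.928: each vertex is (1-t)·p0[i] + t·p1[i].
  v1: (1-0.928)·(0.8,2.22) + 0.928·(1.38,0.42) = (1.3382,0.5496)
  v2: (1-0.928)·(-2.23,2.99) + 0.928·(-0.14,-0.08) = (-0.2905,0.1410)
  v3: (1-0.928)·(-0.74,-3.86) + 0.928·(0.35,-3.41) = (0.2715,-3.4424)
  v4: (1-0.928)·(2.08,-4.08) + 0.928·(1.59,-2.91) = (1.6253,-2.9942)
Shoelace sum Σ(x_i·y_{i+1} − x_{i+1}·y_i):
  i=1: 1.3382·0.1410 − -0.2905·0.5496 = +0.3484 (running +0.3484)
  i=2: -0.2905·-3.4424 − 0.2715·0.1410 = +0.9617 (running +1.3100)
  i=3: 0.2715·-2.9942 − 1.6253·-3.4424 = +4.7819 (running +6.0919)
  i=4: 1.6253·0.5496 − 1.3382·-2.9942 = +4.9003 (running +10.9922)
Area = |Σ|/2 = |10.9922|/2 = 5.4961

Area at t=0.928: 5.4961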